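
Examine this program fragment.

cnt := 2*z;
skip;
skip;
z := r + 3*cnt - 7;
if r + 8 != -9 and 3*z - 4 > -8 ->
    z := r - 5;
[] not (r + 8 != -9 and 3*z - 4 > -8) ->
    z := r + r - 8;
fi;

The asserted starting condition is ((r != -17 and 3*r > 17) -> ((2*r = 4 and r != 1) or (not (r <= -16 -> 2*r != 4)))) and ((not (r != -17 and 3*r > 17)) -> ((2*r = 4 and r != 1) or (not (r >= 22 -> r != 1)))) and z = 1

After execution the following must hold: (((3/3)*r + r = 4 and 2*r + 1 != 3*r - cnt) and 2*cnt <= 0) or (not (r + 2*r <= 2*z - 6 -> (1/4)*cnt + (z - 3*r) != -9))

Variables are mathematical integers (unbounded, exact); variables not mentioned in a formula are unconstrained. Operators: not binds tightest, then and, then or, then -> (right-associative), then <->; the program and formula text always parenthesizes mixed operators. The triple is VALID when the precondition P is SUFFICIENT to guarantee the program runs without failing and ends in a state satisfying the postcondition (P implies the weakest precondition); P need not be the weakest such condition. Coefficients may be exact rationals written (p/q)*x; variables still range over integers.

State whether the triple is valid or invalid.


Working backward. After the program, the postcondition (((3/3)*r + r = 4 and 2*r + 1 != 3*r - cnt) and 2*cnt <= 0) or (not (r + 2*r <= 2*z - 6 -> (1/4)*cnt + (z - 3*r) != -9)) must hold; in canonical form it is (2*r = 4 and cnt != r - 1 and 2*cnt <= 0) or (not (3*r <= 2*z - 6 -> (1/4)*cnt + z != 3*r - 9)).
Then branch requires (2*r = 4 and cnt != r - 1 and 2*cnt <= 0) or (not (r <= -16 -> (1/4)*cnt != 2*r - 4)); else branch requires (2*r = 4 and cnt != r - 1 and 2*cnt <= 0) or (not (r >= 22 -> (1/4)*cnt != r - 1)).
Before the if: ((r != -17 and 3*z > -4) -> ((2*r = 4 and cnt != r - 1 and 2*cnt <= 0) or (not (r <= -16 -> (1/4)*cnt != 2*r - 4)))) and ((not (r != -17 and 3*z > -4)) -> ((2*r = 4 and cnt != r - 1 and 2*cnt <= 0) or (not (r >= 22 -> (1/4)*cnt != r - 1))))
Before z := r + 3*cnt - 7: ((r != -17 and 9*cnt + 3*r > 17) -> ((2*r = 4 and cnt != r - 1 and 2*cnt <= 0) or (not (r <= -16 -> (1/4)*cnt != 2*r - 4)))) and ((not (r != -17 and 9*cnt + 3*r > 17)) -> ((2*r = 4 and cnt != r - 1 and 2*cnt <= 0) or (not (r >= 22 -> (1/4)*cnt != r - 1))))
Before skip: ((r != -17 and 9*cnt + 3*r > 17) -> ((2*r = 4 and cnt != r - 1 and 2*cnt <= 0) or (not (r <= -16 -> (1/4)*cnt != 2*r - 4)))) and ((not (r != -17 and 9*cnt + 3*r > 17)) -> ((2*r = 4 and cnt != r - 1 and 2*cnt <= 0) or (not (r >= 22 -> (1/4)*cnt != r - 1))))
Before skip: ((r != -17 and 9*cnt + 3*r > 17) -> ((2*r = 4 and cnt != r - 1 and 2*cnt <= 0) or (not (r <= -16 -> (1/4)*cnt != 2*r - 4)))) and ((not (r != -17 and 9*cnt + 3*r > 17)) -> ((2*r = 4 and cnt != r - 1 and 2*cnt <= 0) or (not (r >= 22 -> (1/4)*cnt != r - 1))))
Before cnt := 2*z: ((r != -17 and 3*r + 18*z > 17) -> ((2*r = 4 and 2*z != r - 1 and 4*z <= 0) or (not (r <= -16 -> (1/2)*z != 2*r - 4)))) and ((not (r != -17 and 3*r + 18*z > 17)) -> ((2*r = 4 and 2*z != r - 1 and 4*z <= 0) or (not (r >= 22 -> (1/2)*z != r - 1))))
The weakest precondition is ((r != -17 and 3*r + 18*z > 17) -> ((2*r = 4 and 2*z != r - 1 and 4*z <= 0) or (not (r <= -16 -> (1/2)*z != 2*r - 4)))) and ((not (r != -17 and 3*r + 18*z > 17)) -> ((2*r = 4 and 2*z != r - 1 and 4*z <= 0) or (not (r >= 22 -> (1/2)*z != r - 1)))).
Check whether ((r != -17 and 3*r > 17) -> ((2*r = 4 and r != 1) or (not (r <= -16 -> 2*r != 4)))) and ((not (r != -17 and 3*r > 17)) -> ((2*r = 4 and r != 1) or (not (r >= 22 -> r != 1)))) and z = 1 implies it.
Countermodel: at the initial state r = 2, z = 1, the precondition holds but the weakest precondition fails.
Answer: invalid


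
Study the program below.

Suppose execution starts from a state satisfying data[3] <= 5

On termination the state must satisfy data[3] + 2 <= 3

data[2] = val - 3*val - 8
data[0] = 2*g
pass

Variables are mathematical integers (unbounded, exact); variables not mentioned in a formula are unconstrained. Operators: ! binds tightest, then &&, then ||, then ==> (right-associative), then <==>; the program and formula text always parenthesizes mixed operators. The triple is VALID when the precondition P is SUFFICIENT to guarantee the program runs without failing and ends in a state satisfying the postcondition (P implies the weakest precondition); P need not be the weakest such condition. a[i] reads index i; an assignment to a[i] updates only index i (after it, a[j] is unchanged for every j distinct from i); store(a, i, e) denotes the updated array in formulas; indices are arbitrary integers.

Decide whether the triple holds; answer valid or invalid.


Working backward. After the program, the postcondition data[3] + 2 <= 3 must hold; in canonical form it is data[3] <= 1.
Before skip: data[3] <= 1
Before data[0] := 2*g: data[3] <= 1
Before data[2] := val - 3*val - 8: data[3] <= 1
The weakest precondition is data[3] <= 1.
Check whether data[3] <= 5 implies it.
Countermodel: at the initial state data = {[3] = 2, elsewhere 2}, the precondition holds but the weakest precondition fails.
Answer: invalid


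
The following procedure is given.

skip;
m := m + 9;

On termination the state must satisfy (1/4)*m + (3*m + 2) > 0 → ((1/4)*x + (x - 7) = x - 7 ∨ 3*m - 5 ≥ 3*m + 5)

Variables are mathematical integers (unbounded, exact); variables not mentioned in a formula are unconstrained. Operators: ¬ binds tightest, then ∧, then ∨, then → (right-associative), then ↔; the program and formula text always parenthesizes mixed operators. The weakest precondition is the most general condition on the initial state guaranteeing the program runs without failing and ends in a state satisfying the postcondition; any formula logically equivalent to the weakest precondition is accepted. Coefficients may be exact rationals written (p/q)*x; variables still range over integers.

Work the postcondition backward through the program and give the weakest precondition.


Working backward. After the program, the postcondition (1/4)*m + (3*m + 2) > 0 → ((1/4)*x + (x - 7) = x - 7 ∨ 3*m - 5 ≥ 3*m + 5) must hold; in canonical form it is (13/4)*m > -2 → (1/4)*x = 0.
Before m := m + 9: (13/4)*m > -125/4 → (1/4)*x = 0
Before skip: (13/4)*m > -125/4 → (1/4)*x = 0
Answer: WP = (13/4)*m > -125/4 → (1/4)*x = 0


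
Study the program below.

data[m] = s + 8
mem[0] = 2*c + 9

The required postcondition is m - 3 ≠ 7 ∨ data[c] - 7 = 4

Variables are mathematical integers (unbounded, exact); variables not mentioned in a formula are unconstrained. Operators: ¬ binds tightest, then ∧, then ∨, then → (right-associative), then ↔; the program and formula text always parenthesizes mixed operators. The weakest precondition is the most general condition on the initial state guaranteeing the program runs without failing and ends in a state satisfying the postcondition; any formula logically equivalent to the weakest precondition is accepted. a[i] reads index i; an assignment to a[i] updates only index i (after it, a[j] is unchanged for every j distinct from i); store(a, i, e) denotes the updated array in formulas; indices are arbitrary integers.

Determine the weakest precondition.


Working backward. After the program, the postcondition m - 3 ≠ 7 ∨ data[c] - 7 = 4 must hold; in canonical form it is m ≠ 10 ∨ data[c] = 11.
Before mem[0] := 2*c + 9: m ≠ 10 ∨ data[c] = 11
Before data[m] := s + 8: m ≠ 10 ∨ store(data, m, s + 8)[c] = 11
Answer: WP = m ≠ 10 ∨ store(data, m, s + 8)[c] = 11


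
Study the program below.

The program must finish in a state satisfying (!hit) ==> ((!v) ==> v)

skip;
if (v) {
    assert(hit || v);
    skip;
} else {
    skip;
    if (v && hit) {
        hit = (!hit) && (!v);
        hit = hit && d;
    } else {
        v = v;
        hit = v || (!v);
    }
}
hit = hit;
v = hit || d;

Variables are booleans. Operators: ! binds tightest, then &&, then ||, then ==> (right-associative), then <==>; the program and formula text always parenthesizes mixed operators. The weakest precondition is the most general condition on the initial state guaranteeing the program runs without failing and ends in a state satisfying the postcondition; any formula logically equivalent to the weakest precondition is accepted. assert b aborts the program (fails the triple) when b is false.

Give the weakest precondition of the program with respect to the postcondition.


Working backward. After the program, (!hit) ==> ((!v) ==> v) must hold.
Before v := hit || d: (!hit) ==> ((!(hit || d)) ==> (hit || d))
Before hit := hit: (!hit) ==> ((!(hit || d)) ==> (hit || d))
Then branch requires (hit || v) && ((!hit) ==> ((!(hit || d)) ==> (hit || d))); else branch requires (v && hit) ==> ((!((!hit) && (!v) && d)) ==> ((!(((!hit) && (!v) && d) || d)) ==> (((!hit) && (!v) && d) || d))).
Before the if: (v ==> ((hit || v) && ((!hit) ==> ((!(hit || d)) ==> (hit || d))))) && ((!v) ==> ((v && hit) ==> ((!((!hit) && (!v) && d)) ==> ((!(((!hit) && (!v) && d) || d)) ==> (((!hit) && (!v) && d) || d)))))
Before skip: (v ==> ((hit || v) && ((!hit) ==> ((!(hit || d)) ==> (hit || d))))) && ((!v) ==> ((v && hit) ==> ((!((!hit) && (!v) && d)) ==> ((!(((!hit) && (!v) && d) || d)) ==> (((!hit) && (!v) && d) || d)))))
Answer: WP = (v ==> ((hit || v) && ((!hit) ==> ((!(hit || d)) ==> (hit || d))))) && ((!v) ==> ((v && hit) ==> ((!((!hit) && (!v) && d)) ==> ((!(((!hit) && (!v) && d) || d)) ==> (((!hit) && (!v) && d) || d)))))


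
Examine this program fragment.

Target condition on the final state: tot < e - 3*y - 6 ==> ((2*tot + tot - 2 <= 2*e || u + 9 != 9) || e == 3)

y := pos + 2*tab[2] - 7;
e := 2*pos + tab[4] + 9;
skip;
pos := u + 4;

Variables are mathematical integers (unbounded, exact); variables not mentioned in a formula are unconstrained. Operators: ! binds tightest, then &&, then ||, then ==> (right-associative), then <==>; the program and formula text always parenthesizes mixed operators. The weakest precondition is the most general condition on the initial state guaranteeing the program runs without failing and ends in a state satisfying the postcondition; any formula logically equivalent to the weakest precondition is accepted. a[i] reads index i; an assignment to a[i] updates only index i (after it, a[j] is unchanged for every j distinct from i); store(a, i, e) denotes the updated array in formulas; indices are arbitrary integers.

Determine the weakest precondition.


Working backward. After the program, the postcondition tot < e - 3*y - 6 ==> ((2*tot + tot - 2 <= 2*e || u + 9 != 9) || e == 3) must hold; in canonical form it is tot + 3*y < e - 6 ==> (3*tot <= 2*e + 2 || u != 0 || e == 3).
Before pos := u + 4: tot + 3*y < e - 6 ==> (3*tot <= 2*e + 2 || u != 0 || e == 3)
Before skip: tot + 3*y < e - 6 ==> (3*tot <= 2*e + 2 || u != 0 || e == 3)
Before e := 2*pos + tab[4] + 9: tot + 3*y < tab[4] + 2*pos + 3 ==> (3*tot <= 2*tab[4] + 4*pos + 20 || u != 0 || tab[4] + 2*pos == -6)
Before y := pos + 2*tab[2] - 7: 6*tab[2] + pos + tot < tab[4] + 24 ==> (3*tot <= 2*tab[4] + 4*pos + 20 || u != 0 || tab[4] + 2*pos == -6)
Answer: WP = 6*tab[2] + pos + tot < tab[4] + 24 ==> (3*tot <= 2*tab[4] + 4*pos + 20 || u != 0 || tab[4] + 2*pos == -6)


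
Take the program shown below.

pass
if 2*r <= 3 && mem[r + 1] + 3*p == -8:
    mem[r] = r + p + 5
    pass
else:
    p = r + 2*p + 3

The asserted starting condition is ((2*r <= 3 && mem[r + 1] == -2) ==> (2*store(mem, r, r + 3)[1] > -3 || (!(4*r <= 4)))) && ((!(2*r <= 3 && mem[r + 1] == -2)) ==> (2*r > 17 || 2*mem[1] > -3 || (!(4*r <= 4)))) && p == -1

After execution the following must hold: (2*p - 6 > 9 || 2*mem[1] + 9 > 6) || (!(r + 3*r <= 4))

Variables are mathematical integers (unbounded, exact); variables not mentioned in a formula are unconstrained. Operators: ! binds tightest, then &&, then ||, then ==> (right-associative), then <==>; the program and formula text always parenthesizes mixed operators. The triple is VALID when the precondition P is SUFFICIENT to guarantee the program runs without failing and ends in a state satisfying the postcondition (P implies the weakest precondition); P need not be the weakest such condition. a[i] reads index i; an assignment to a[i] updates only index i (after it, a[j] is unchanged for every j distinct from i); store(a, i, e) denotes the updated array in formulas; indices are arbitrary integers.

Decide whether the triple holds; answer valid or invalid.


Working backward. After the program, the postcondition (2*p - 6 > 9 || 2*mem[1] + 9 > 6) || (!(r + 3*r <= 4)) must hold; in canonical form it is 2*p > 15 || 2*mem[1] > -3 || (!(4*r <= 4)).
Then branch requires 2*p > 15 || 2*store(mem, r, p + r + 5)[1] > -3 || (!(4*r <= 4)); else branch requires 4*p + 2*r > 9 || 2*mem[1] > -3 || (!(4*r <= 4)).
Before the if: ((2*r <= 3 && mem[r + 1] + 3*p == -8) ==> (2*p > 15 || 2*store(mem, r, p + r + 5)[1] > -3 || (!(4*r <= 4)))) && ((!(2*r <= 3 && mem[r + 1] + 3*p == -8)) ==> (4*p + 2*r > 9 || 2*mem[1] > -3 || (!(4*r <= 4))))
Before skip: ((2*r <= 3 && mem[r + 1] + 3*p == -8) ==> (2*p > 15 || 2*store(mem, r, p + r + 5)[1] > -3 || (!(4*r <= 4)))) && ((!(2*r <= 3 && mem[r + 1] + 3*p == -8)) ==> (4*p + 2*r > 9 || 2*mem[1] > -3 || (!(4*r <= 4))))
The weakest precondition is ((2*r <= 3 && mem[r + 1] + 3*p == -8) ==> (2*p > 15 || 2*store(mem, r, p + r + 5)[1] > -3 || (!(4*r <= 4)))) && ((!(2*r <= 3 && mem[r + 1] + 3*p == -8)) ==> (4*p + 2*r > 9 || 2*mem[1] > -3 || (!(4*r <= 4)))).
Check whether ((2*r <= 3 && mem[r + 1] == -2) ==> (2*store(mem, r, r + 3)[1] > -3 || (!(4*r <= 4)))) && ((!(2*r <= 3 && mem[r + 1] == -2)) ==> (2*r > 17 || 2*mem[1] > -3 || (!(4*r <= 4)))) && p == -1 implies it.
Countermodel: at the initial state mem = {[1] = -6518, [2] = -2, elsewhere 6}, p = -1, r = 1, the precondition holds but the weakest precondition fails.
Answer: invalid


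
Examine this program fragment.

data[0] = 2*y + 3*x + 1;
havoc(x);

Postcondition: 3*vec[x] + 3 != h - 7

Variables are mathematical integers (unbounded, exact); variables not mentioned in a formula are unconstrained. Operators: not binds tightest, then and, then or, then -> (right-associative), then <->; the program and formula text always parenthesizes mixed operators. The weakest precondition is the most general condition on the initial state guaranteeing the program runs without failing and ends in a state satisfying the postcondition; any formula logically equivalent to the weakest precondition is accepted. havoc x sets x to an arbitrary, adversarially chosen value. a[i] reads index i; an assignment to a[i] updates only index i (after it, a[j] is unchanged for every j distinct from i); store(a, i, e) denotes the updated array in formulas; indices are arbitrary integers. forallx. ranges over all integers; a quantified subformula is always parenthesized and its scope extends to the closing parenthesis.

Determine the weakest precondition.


Working backward. After the program, the postcondition 3*vec[x] + 3 != h - 7 must hold; in canonical form it is 3*vec[x] != h - 10.
Before havoc x: forall x_1. 3*vec[x_1] != h - 10
Before data[0] := 2*y + 3*x + 1: forall x_1. 3*vec[x_1] != h - 10
Answer: WP = forall x_1. 3*vec[x_1] != h - 10


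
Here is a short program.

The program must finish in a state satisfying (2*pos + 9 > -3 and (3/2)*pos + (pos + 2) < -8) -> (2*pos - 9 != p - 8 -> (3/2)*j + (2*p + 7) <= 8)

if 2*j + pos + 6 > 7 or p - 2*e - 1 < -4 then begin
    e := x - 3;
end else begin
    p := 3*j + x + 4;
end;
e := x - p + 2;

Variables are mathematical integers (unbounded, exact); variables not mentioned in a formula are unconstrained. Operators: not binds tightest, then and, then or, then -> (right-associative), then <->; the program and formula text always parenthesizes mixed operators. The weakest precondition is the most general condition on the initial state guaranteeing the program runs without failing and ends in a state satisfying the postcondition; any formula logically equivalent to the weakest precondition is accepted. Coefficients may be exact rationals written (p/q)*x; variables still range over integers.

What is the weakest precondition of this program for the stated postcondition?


Working backward. After the program, the postcondition (2*pos + 9 > -3 and (3/2)*pos + (pos + 2) < -8) -> (2*pos - 9 != p - 8 -> (3/2)*j + (2*p + 7) <= 8) must hold; in canonical form it is (2*pos > -12 and (5/2)*pos < -10) -> (2*pos != p + 1 -> (3/2)*j + 2*p <= 1).
Before e := x - p + 2: (2*pos > -12 and (5/2)*pos < -10) -> (2*pos != p + 1 -> (3/2)*j + 2*p <= 1)
Then branch requires (2*pos > -12 and (5/2)*pos < -10) -> (2*pos != p + 1 -> (3/2)*j + 2*p <= 1); else branch requires (2*pos > -12 and (5/2)*pos < -10) -> (2*pos != 3*j + x + 5 -> (15/2)*j + 2*x <= -7).
Before the if: ((2*j + pos > 1 or p < 2*e - 3) -> ((2*pos > -12 and (5/2)*pos < -10) -> (2*pos != p + 1 -> (3/2)*j + 2*p <= 1))) and ((not (2*j + pos > 1 or p < 2*e - 3)) -> ((2*pos > -12 and (5/2)*pos < -10) -> (2*pos != 3*j + x + 5 -> (15/2)*j + 2*x <= -7)))
Answer: WP = ((2*j + pos > 1 or p < 2*e - 3) -> ((2*pos > -12 and (5/2)*pos < -10) -> (2*pos != p + 1 -> (3/2)*j + 2*p <= 1))) and ((not (2*j + pos > 1 or p < 2*e - 3)) -> ((2*pos > -12 and (5/2)*pos < -10) -> (2*pos != 3*j + x + 5 -> (15/2)*j + 2*x <= -7)))


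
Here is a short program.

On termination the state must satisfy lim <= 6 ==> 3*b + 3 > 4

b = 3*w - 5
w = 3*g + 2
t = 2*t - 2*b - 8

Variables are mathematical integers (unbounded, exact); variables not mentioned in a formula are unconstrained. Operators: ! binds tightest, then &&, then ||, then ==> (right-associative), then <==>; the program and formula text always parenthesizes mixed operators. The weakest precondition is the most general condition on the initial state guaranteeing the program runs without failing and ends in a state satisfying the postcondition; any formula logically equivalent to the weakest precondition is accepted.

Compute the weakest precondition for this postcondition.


Working backward. After the program, the postcondition lim <= 6 ==> 3*b + 3 > 4 must hold; in canonical form it is lim <= 6 ==> 3*b > 1.
Before t := 2*t - 2*b - 8: lim <= 6 ==> 3*b > 1
Before w := 3*g + 2: lim <= 6 ==> 3*b > 1
Before b := 3*w - 5: lim <= 6 ==> 9*w > 16
Answer: WP = lim <= 6 ==> 9*w > 16


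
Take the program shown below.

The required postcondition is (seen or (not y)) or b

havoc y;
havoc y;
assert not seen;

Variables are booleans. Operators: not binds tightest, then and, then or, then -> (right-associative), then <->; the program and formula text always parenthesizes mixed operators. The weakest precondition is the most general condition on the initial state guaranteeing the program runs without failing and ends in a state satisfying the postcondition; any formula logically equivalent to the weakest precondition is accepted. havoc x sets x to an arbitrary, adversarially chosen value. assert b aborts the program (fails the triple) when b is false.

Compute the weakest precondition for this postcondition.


Working backward. After the program, the postcondition (seen or (not y)) or b must hold; in canonical form it is seen or (not y) or b.
Before assert not seen: (not seen) and (seen or (not y) or b)
Before havoc y: (not seen) and (seen or b)
Before havoc y: (not seen) and (seen or b)
Answer: WP = (not seen) and (seen or b)


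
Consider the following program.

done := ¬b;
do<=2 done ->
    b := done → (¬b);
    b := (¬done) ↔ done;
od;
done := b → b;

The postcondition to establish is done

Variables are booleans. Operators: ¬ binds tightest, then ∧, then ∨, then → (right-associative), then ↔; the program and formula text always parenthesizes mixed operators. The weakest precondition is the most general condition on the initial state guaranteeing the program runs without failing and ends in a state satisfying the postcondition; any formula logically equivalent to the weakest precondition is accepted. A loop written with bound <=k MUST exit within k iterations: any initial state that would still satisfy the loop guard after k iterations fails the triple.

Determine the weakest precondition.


Working backward. After the program, done must hold.
Before done := b → b: true
Before the loop (bound <=2), unroll the exhaustion recursion (WP_0 = exit-now case; WP_j = one more guarded iteration, up to j = 2):
  WP_0: ¬done
  WP_1: done → (¬done)
  WP_2: done → (done → (¬done))
So before the loop: done → (done → (¬done))
Before done := ¬b: (¬b) → ((¬b) → b)
Answer: WP = (¬b) → ((¬b) → b)


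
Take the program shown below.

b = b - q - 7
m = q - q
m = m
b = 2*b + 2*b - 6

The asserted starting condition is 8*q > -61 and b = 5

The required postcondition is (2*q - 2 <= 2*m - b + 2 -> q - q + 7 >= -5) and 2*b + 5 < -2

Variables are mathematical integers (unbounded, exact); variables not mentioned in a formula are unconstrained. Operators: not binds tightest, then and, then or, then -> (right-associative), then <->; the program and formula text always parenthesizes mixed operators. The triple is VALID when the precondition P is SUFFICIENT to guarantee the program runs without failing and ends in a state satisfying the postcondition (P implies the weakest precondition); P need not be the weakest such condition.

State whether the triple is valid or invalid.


Working backward. After the program, the postcondition (2*q - 2 <= 2*m - b + 2 -> q - q + 7 >= -5) and 2*b + 5 < -2 must hold; in canonical form it is 2*b < -7.
Before b := 2*b + 2*b - 6: 8*b < 5
Before m := m: 8*b < 5
Before m := q - q: 8*b < 5
Before b := b - q - 7: 8*b < 8*q + 61
The weakest precondition is 8*b < 8*q + 61.
Check whether 8*q > -61 and b = 5 implies it.
Countermodel: at the initial state b = 5, q = -7, the precondition holds but the weakest precondition fails.
Answer: invalid


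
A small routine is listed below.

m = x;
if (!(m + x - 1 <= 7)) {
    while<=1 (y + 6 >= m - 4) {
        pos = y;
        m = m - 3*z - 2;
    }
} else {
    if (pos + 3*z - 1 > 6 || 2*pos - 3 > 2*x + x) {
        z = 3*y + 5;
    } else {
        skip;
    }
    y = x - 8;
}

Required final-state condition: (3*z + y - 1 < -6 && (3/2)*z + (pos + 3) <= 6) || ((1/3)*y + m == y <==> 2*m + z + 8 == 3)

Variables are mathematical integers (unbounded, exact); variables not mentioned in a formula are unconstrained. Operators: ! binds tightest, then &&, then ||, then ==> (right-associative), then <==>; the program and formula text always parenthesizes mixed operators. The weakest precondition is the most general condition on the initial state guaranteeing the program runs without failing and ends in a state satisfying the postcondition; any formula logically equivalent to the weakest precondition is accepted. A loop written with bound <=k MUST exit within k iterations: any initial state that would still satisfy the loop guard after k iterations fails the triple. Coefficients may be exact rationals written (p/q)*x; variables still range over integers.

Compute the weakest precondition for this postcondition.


Working backward. After the program, the postcondition (3*z + y - 1 < -6 && (3/2)*z + (pos + 3) <= 6) || ((1/3)*y + m == y <==> 2*m + z + 8 == 3) must hold; in canonical form it is (y + 3*z < -5 && pos + (3/2)*z <= 3) || (m == (2/3)*y <==> 2*m + z == -5).
Then branch requires (y >= m - 10 ==> ((!(y + 3*z >= m - 12)) && ((y + 3*z < -5 && y + (3/2)*z <= 3) || (m == (2/3)*y + 3*z + 2 <==> 2*m == 5*z - 1)))) && ((!(y >= m - 10)) ==> ((y + 3*z < -5 && pos + (3/2)*z <= 3) || (m == (2/3)*y <==> 2*m + z == -5))); else branch requires ((pos + 3*z > 7 || 2*pos > 3*x + 3) ==> ((x + 9*y < -12 && pos + (9/2)*y <= -9/2) || (m == (2/3)*x - 16/3 <==> 2*m + 3*y == -10))) && ((!(pos + 3*z > 7 || 2*pos > 3*x + 3)) ==> ((x + 3*z < 3 && pos + (3/2)*z <= 3) || (m == (2/3)*x - 16/3 <==> 2*m + z == -5))).
Before the if: ((!(m + x <= 8)) ==> ((y >= m - 10 ==> ((!(y + 3*z >= m - 12)) && ((y + 3*z < -5 && y + (3/2)*z <= 3) || (m == (2/3)*y + 3*z + 2 <==> 2*m == 5*z - 1)))) && ((!(y >= m - 10)) ==> ((y + 3*z < -5 && pos + (3/2)*z <= 3) || (m == (2/3)*y <==> 2*m + z == -5))))) && (m + x <= 8 ==> (((pos + 3*z > 7 || 2*pos > 3*x + 3) ==> ((x + 9*y < -12 && pos + (9/2)*y <= -9/2) || (m == (2/3)*x - 16/3 <==> 2*m + 3*y == -10))) && ((!(pos + 3*z > 7 || 2*pos > 3*x + 3)) ==> ((x + 3*z < 3 && pos + (3/2)*z <= 3) || (m == (2/3)*x - 16/3 <==> 2*m + z == -5)))))
Before m := x: ((!(2*x <= 8)) ==> ((y >= x - 10 ==> ((!(y + 3*z >= x - 12)) && ((y + 3*z < -5 && y + (3/2)*z <= 3) || (x == (2/3)*y + 3*z + 2 <==> 2*x == 5*z - 1)))) && ((!(y >= x - 10)) ==> ((y + 3*z < -5 && pos + (3/2)*z <= 3) || (x == (2/3)*y <==> 2*x + z == -5))))) && (2*x <= 8 ==> (((pos + 3*z > 7 || 2*pos > 3*x + 3) ==> ((x + 9*y < -12 && pos + (9/2)*y <= -9/2) || ((1/3)*x == -16/3 <==> 2*x + 3*y == -10))) && ((!(pos + 3*z > 7 || 2*pos > 3*x + 3)) ==> ((x + 3*z < 3 && pos + (3/2)*z <= 3) || ((1/3)*x == -16/3 <==> 2*x + z == -5)))))
Answer: WP = ((!(2*x <= 8)) ==> ((y >= x - 10 ==> ((!(y + 3*z >= x - 12)) && ((y + 3*z < -5 && y + (3/2)*z <= 3) || (x == (2/3)*y + 3*z + 2 <==> 2*x == 5*z - 1)))) && ((!(y >= x - 10)) ==> ((y + 3*z < -5 && pos + (3/2)*z <= 3) || (x == (2/3)*y <==> 2*x + z == -5))))) && (2*x <= 8 ==> (((pos + 3*z > 7 || 2*pos > 3*x + 3) ==> ((x + 9*y < -12 && pos + (9/2)*y <= -9/2) || ((1/3)*x == -16/3 <==> 2*x + 3*y == -10))) && ((!(pos + 3*z > 7 || 2*pos > 3*x + 3)) ==> ((x + 3*z < 3 && pos + (3/2)*z <= 3) || ((1/3)*x == -16/3 <==> 2*x + z == -5)))))


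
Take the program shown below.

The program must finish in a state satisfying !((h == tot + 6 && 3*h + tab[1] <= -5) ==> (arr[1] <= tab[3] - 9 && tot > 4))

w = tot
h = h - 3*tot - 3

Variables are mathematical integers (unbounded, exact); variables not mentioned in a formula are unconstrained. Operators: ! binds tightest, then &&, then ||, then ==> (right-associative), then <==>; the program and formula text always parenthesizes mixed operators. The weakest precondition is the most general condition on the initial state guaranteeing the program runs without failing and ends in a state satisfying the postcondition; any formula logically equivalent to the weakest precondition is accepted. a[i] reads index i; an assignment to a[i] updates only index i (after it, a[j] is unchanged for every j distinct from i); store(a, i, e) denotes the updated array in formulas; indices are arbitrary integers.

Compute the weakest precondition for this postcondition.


Working backward. After the program, the postcondition !((h == tot + 6 && 3*h + tab[1] <= -5) ==> (arr[1] <= tab[3] - 9 && tot > 4)) must hold; in canonical form it is !((h == tot + 6 && tab[1] + 3*h <= -5) ==> (arr[1] <= tab[3] - 9 && tot > 4)).
Before h := h - 3*tot - 3: !((h == 4*tot + 9 && tab[1] + 3*h <= 9*tot + 4) ==> (arr[1] <= tab[3] - 9 && tot > 4))
Before w := tot: !((h == 4*tot + 9 && tab[1] + 3*h <= 9*tot + 4) ==> (arr[1] <= tab[3] - 9 && tot > 4))
Answer: WP = !((h == 4*tot + 9 && tab[1] + 3*h <= 9*tot + 4) ==> (arr[1] <= tab[3] - 9 && tot > 4))


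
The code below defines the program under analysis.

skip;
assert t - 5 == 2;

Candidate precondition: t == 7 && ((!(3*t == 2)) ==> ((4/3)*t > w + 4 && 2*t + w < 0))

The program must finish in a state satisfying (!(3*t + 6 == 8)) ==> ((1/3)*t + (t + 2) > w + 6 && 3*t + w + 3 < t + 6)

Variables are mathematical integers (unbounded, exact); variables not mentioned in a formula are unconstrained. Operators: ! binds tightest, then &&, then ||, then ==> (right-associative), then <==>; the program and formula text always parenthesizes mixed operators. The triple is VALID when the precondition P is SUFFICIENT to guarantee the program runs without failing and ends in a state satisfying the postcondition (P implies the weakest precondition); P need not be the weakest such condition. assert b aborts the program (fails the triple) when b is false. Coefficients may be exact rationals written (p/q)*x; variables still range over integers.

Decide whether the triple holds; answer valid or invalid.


Working backward. After the program, the postcondition (!(3*t + 6 == 8)) ==> ((1/3)*t + (t + 2) > w + 6 && 3*t + w + 3 < t + 6) must hold; in canonical form it is (!(3*t == 2)) ==> ((4/3)*t > w + 4 && 2*t + w < 3).
Before assert t - 5 == 2: t == 7 && ((!(3*t == 2)) ==> ((4/3)*t > w + 4 && 2*t + w < 3))
Before skip: t == 7 && ((!(3*t == 2)) ==> ((4/3)*t > w + 4 && 2*t + w < 3))
The weakest precondition is t == 7 && ((!(3*t == 2)) ==> ((4/3)*t > w + 4 && 2*t + w < 3)).
Check whether t == 7 && ((!(3*t == 2)) ==> ((4/3)*t > w + 4 && 2*t + w < 0)) implies it.
Every state satisfying the precondition satisfies the weakest precondition: the implication holds.
Answer: valid


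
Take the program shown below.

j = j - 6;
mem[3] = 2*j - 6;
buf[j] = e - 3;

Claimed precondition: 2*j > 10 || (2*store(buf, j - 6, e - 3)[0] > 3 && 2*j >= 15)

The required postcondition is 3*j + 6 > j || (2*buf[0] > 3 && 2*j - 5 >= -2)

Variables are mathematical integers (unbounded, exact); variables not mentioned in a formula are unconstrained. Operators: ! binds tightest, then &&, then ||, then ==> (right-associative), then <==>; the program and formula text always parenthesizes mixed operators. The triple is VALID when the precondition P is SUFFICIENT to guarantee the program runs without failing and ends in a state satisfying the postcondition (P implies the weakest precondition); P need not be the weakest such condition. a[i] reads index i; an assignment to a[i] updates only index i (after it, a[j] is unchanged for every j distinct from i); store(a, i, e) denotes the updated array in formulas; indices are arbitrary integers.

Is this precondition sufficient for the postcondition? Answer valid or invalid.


Working backward. After the program, the postcondition 3*j + 6 > j || (2*buf[0] > 3 && 2*j - 5 >= -2) must hold; in canonical form it is 2*j > -6 || (2*buf[0] > 3 && 2*j >= 3).
Before buf[j] := e - 3: 2*j > -6 || (2*store(buf, j, e - 3)[0] > 3 && 2*j >= 3)
Before mem[3] := 2*j - 6: 2*j > -6 || (2*store(buf, j, e - 3)[0] > 3 && 2*j >= 3)
Before j := j - 6: 2*j > 6 || (2*store(buf, j - 6, e - 3)[0] > 3 && 2*j >= 15)
The weakest precondition is 2*j > 6 || (2*store(buf, j - 6, e - 3)[0] > 3 && 2*j >= 15).
Check whether 2*j > 10 || (2*store(buf, j - 6, e - 3)[0] > 3 && 2*j >= 15) implies it.
Every state satisfying the precondition satisfies the weakest precondition: the implication holds.
Answer: valid


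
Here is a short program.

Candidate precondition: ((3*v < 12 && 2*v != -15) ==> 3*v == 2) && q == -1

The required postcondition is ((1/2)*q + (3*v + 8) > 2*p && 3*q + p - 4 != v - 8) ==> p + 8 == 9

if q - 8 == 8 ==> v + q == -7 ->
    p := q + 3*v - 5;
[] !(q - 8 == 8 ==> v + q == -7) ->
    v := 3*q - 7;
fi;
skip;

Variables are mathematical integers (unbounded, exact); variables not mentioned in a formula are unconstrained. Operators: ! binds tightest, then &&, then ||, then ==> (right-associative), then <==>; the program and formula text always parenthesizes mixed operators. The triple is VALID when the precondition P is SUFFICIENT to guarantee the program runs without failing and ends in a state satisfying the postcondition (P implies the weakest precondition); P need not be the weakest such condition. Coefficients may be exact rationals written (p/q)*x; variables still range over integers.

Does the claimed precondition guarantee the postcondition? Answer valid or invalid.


Working backward. After the program, the postcondition ((1/2)*q + (3*v + 8) > 2*p && 3*q + p - 4 != v - 8) ==> p + 8 == 9 must hold; in canonical form it is ((1/2)*q + 3*v > 2*p - 8 && p + 3*q != v - 4) ==> p == 1.
Before skip: ((1/2)*q + 3*v > 2*p - 8 && p + 3*q != v - 4) ==> p == 1
Then branch requires ((3/2)*q + 3*v < 18 && 4*q + 2*v != 1) ==> q + 3*v == 6; else branch requires ((19/2)*q > 2*p + 13 && p != -11) ==> p == 1.
Before the if: ((q == 16 ==> q + v == -7) ==> (((3/2)*q + 3*v < 18 && 4*q + 2*v != 1) ==> q + 3*v == 6)) && ((!(q == 16 ==> q + v == -7)) ==> (((19/2)*q > 2*p + 13 && p != -11) ==> p == 1))
The weakest precondition is ((q == 16 ==> q + v == -7) ==> (((3/2)*q + 3*v < 18 && 4*q + 2*v != 1) ==> q + 3*v == 6)) && ((!(q == 16 ==> q + v == -7)) ==> (((19/2)*q > 2*p + 13 && p != -11) ==> p == 1)).
Check whether ((3*v < 12 && 2*v != -15) ==> 3*v == 2) && q == -1 implies it.
Countermodel: at the initial state p = 0, q = -1, v = 4, the precondition holds but the weakest precondition fails.
Answer: invalid


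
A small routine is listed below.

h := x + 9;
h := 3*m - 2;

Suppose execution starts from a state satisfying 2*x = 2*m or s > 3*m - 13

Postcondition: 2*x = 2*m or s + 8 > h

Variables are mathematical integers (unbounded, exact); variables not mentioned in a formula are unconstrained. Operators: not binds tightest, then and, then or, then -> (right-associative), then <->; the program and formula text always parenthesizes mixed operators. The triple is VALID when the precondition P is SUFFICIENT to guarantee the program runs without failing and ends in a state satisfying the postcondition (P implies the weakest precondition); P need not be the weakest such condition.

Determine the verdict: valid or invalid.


Working backward. After the program, the postcondition 2*x = 2*m or s + 8 > h must hold; in canonical form it is 2*x = 2*m or s > h - 8.
Before h := 3*m - 2: 2*x = 2*m or s > 3*m - 10
Before h := x + 9: 2*x = 2*m or s > 3*m - 10
The weakest precondition is 2*x = 2*m or s > 3*m - 10.
Check whether 2*x = 2*m or s > 3*m - 13 implies it.
Countermodel: at the initial state m = 0, s = -10, x = 1, the precondition holds but the weakest precondition fails.
Answer: invalid


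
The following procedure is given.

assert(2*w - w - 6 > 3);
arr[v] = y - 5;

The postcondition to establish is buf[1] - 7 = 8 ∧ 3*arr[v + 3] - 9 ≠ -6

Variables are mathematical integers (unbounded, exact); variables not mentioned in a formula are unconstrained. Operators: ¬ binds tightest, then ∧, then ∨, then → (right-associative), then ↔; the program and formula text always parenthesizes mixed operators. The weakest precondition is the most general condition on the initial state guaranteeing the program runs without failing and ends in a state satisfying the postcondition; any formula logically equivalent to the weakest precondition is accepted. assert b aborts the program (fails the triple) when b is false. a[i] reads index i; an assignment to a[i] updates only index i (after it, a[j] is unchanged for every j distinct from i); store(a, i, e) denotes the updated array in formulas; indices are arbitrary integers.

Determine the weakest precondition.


Working backward. After the program, the postcondition buf[1] - 7 = 8 ∧ 3*arr[v + 3] - 9 ≠ -6 must hold; in canonical form it is buf[1] = 15 ∧ 3*arr[v + 3] ≠ 3.
Before arr[v] := y - 5: buf[1] = 15 ∧ 3*store(arr, v, y - 5)[v + 3] ≠ 3
Before assert 2*w - w - 6 > 3: w > 9 ∧ buf[1] = 15 ∧ 3*store(arr, v, y - 5)[v + 3] ≠ 3
Answer: WP = w > 9 ∧ buf[1] = 15 ∧ 3*store(arr, v, y - 5)[v + 3] ≠ 3


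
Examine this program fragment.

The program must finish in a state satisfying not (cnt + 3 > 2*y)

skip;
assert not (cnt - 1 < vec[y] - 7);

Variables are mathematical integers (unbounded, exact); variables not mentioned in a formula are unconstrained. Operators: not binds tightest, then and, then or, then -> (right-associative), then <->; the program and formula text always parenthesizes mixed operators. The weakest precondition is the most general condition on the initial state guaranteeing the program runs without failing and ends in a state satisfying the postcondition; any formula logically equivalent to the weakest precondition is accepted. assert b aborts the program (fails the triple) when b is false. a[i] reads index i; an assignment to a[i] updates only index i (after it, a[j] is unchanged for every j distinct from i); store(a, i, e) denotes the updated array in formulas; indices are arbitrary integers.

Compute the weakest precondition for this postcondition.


Working backward. After the program, the postcondition not (cnt + 3 > 2*y) must hold; in canonical form it is not (cnt > 2*y - 3).
Before assert not (cnt - 1 < vec[y] - 7): (not (cnt < vec[y] - 6)) and (not (cnt > 2*y - 3))
Before skip: (not (cnt < vec[y] - 6)) and (not (cnt > 2*y - 3))
Answer: WP = (not (cnt < vec[y] - 6)) and (not (cnt > 2*y - 3))


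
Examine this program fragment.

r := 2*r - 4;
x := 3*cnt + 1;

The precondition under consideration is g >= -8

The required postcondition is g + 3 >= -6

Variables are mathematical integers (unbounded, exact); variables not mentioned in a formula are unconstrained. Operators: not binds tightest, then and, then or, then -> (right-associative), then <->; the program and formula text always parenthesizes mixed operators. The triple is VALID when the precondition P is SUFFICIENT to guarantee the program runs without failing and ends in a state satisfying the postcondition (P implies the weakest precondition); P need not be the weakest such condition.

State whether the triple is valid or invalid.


Working backward. After the program, the postcondition g + 3 >= -6 must hold; in canonical form it is g >= -9.
Before x := 3*cnt + 1: g >= -9
Before r := 2*r - 4: g >= -9
The weakest precondition is g >= -9.
Check whether g >= -8 implies it.
Every state satisfying the precondition satisfies the weakest precondition: the implication holds.
Answer: valid


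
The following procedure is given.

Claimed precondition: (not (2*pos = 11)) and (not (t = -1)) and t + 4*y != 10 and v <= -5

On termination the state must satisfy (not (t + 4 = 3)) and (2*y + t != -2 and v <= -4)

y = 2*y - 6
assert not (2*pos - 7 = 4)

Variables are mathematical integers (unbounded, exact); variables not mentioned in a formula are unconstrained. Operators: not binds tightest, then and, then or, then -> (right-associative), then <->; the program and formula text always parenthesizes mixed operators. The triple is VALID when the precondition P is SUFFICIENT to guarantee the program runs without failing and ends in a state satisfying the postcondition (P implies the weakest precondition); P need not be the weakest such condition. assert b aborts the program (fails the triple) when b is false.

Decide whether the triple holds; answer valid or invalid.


Working backward. After the program, the postcondition (not (t + 4 = 3)) and (2*y + t != -2 and v <= -4) must hold; in canonical form it is (not (t = -1)) and t + 2*y != -2 and v <= -4.
Before assert not (2*pos - 7 = 4): (not (2*pos = 11)) and (not (t = -1)) and t + 2*y != -2 and v <= -4
Before y := 2*y - 6: (not (2*pos = 11)) and (not (t = -1)) and t + 4*y != 10 and v <= -4
The weakest precondition is (not (2*pos = 11)) and (not (t = -1)) and t + 4*y != 10 and v <= -4.
Check whether (not (2*pos = 11)) and (not (t = -1)) and t + 4*y != 10 and v <= -5 implies it.
Every state satisfying the precondition satisfies the weakest precondition: the implication holds.
Answer: valid


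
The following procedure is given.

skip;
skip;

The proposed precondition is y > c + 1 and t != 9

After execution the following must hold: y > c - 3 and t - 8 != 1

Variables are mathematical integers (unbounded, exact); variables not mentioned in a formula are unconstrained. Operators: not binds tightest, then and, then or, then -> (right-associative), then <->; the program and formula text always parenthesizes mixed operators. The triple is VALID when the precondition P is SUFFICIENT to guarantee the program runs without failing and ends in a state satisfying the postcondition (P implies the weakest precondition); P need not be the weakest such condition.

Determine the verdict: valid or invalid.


Working backward. After the program, the postcondition y > c - 3 and t - 8 != 1 must hold; in canonical form it is y > c - 3 and t != 9.
Before skip: y > c - 3 and t != 9
Before skip: y > c - 3 and t != 9
The weakest precondition is y > c - 3 and t != 9.
Check whether y > c + 1 and t != 9 implies it.
Every state satisfying the precondition satisfies the weakest precondition: the implication holds.
Answer: valid


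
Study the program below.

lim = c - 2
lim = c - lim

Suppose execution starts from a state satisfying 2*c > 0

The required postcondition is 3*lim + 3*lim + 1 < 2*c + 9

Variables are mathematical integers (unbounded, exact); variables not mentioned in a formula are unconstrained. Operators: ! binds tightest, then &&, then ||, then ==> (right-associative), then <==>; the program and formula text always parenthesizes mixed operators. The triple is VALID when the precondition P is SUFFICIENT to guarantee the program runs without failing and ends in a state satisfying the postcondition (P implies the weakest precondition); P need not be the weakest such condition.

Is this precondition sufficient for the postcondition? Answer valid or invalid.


Working backward. After the program, the postcondition 3*lim + 3*lim + 1 < 2*c + 9 must hold; in canonical form it is 6*lim < 2*c + 8.
Before lim := c - lim: 4*c < 6*lim + 8
Before lim := c - 2: 2*c > 4
The weakest precondition is 2*c > 4.
Check whether 2*c > 0 implies it.
Countermodel: at the initial state c = 1, the precondition holds but the weakest precondition fails.
Answer: invalid
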